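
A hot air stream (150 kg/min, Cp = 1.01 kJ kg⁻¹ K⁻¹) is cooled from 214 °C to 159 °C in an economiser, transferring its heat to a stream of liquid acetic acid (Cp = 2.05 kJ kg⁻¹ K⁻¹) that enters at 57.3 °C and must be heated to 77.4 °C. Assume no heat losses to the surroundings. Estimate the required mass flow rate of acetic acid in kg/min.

Heat released by hot stream: Q = 150 × 1.01 × (214 − 159) = 8332.5 kJ/min
Energy balance on cold side (adiabatic exchanger): Q = ṁ_c·Cp_c·(T_c,out − T_c,in)
ṁ_c = 8332.5 / [2.05 × (77.4 − 57.3)] = 202.22 kg/min

ṁ_c = 202 kg/min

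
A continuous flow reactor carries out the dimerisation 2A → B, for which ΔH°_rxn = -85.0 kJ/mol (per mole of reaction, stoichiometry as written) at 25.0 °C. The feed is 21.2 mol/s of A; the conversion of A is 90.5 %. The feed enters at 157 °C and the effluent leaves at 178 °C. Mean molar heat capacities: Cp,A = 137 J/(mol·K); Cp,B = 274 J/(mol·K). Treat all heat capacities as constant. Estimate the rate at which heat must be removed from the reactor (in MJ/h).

Q_out = 2720 MJ/h

Extent of reaction ξ = 0.905 × 21.2 / 2 = 9.593 mol/s
Reaction term: ξ·ΔH°_rxn = 9.593 × -85.0 = -815.4 kJ/s
Sensible, feed 157→25 °C: -383.38 kJ/s
Outlet flows (mol/s): A 2.014, B 9.593
Sensible, products 25→178 °C: 444.37 kJ/s
Q = ΔH = -754.41 kJ/s = -754.41 kW
Heat removed = 2715.9 MJ/h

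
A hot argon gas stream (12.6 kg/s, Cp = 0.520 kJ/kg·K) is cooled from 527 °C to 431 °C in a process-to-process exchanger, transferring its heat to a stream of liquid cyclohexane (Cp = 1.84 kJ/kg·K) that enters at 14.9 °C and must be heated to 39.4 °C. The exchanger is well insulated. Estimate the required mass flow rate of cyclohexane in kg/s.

ṁ_c = 14.0 kg/s

Heat released by hot stream: Q = 12.6 × 0.520 × (527 − 431) = 628.99 kJ/s
Energy balance on cold side (adiabatic exchanger): Q = ṁ_c·Cp_c·(T_c,out − T_c,in)
ṁ_c = 628.99 / [1.84 × (39.4 − 14.9)] = 13.953 kg/s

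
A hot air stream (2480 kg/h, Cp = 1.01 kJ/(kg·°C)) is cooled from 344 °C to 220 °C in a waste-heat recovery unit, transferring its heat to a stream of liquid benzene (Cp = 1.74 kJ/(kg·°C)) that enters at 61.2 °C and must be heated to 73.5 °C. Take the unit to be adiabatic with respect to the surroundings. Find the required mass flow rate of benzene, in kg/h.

Heat released by hot stream: Q = 2480 × 1.01 × (344 − 220) = 310600 kJ/h
Energy balance on cold side (adiabatic exchanger): Q = ṁ_c·Cp_c·(T_c,out − T_c,in)
ṁ_c = 310600 / [1.74 × (73.5 − 61.2)] = 14512 kg/h

ṁ_c = 14500 kg/h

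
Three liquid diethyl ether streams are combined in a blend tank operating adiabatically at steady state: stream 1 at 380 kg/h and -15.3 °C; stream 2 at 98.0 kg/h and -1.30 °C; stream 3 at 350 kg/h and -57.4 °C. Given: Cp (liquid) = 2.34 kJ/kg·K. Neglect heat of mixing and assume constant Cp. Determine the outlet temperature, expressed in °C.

T_out = -31.4 °C

No heat crosses the boundary, so H_out = H_in.
Σ ṁᵢCp,ᵢTᵢ = 380×2.34×-15.3 + 98.0×2.34×-1.30 + 350×2.34×-57.4 = -60913
Σ ṁᵢCp,ᵢ = 380×2.34 + 98.0×2.34 + 350×2.34 = 1937.5
T_out = -60913 / 1937.5 = -31.439 °C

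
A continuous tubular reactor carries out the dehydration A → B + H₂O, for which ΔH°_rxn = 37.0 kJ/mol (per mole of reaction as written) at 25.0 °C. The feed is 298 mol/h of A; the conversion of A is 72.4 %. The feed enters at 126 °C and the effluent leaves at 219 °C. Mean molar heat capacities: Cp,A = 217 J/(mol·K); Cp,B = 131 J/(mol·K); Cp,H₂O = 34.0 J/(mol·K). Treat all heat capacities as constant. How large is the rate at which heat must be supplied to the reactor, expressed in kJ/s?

Q_in = 3.28 kJ/s

Extent of reaction ξ = 0.724 × 298 = 215.75 mol/h
Reaction term: ξ·ΔH°_rxn = 215.75 × 37.0 = 7982.8 kJ/h
Sensible, feed 126→25 °C: -6531.3 kJ/h
Outlet flows (mol/h): A 82.248, B 215.75, H₂O 215.75
Sensible, products 25→219 °C: 10369 kJ/h
Q = ΔH = 11820 kJ/h = 3.2834 kW
Heat supplied = 3.2834 kJ/s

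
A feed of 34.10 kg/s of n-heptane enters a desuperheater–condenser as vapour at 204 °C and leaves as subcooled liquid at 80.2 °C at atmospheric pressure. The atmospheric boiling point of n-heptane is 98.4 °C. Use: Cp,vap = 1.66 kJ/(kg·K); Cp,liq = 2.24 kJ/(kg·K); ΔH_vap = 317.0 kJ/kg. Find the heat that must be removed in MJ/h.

Q_c = 65400 MJ/h

vapour 204→98.4 °C: -175.3 kJ/kg
condensation at 98.4 °C: -317 kJ/kg
liquid 98.4→80.2 °C: -40.768 kJ/kg
Δh = -175.3 + -317 + -40.768 = -533.06 kJ/kg
Q = ṁ·Δh = 34.10 kg/s × -533.06 kJ/kg = -18177 kJ/s
|Q| = 18177 kW = 65439 MJ/h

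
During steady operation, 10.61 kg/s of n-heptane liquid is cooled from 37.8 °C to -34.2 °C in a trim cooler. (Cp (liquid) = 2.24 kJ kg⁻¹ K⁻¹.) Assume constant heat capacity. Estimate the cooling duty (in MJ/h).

Q = ṁ·Cp·ΔT = 10.61 × 2.24 × (-34.2 − 37.8) = -1711.2 kJ/s
Cooling duty = 6160.3 MJ/h

Q_c = 6160 MJ/h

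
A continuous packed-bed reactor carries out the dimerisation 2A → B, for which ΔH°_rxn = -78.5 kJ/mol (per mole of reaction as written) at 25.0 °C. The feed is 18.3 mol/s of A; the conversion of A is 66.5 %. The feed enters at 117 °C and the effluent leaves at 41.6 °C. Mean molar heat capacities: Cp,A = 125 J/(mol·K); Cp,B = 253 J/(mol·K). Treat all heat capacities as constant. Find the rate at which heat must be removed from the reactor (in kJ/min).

Q_out = 39000 kJ/min

Extent of reaction ξ = 0.665 × 18.3 / 2 = 6.0848 mol/s
Reaction term: ξ·ΔH°_rxn = 6.0848 × -78.5 = -477.65 kJ/s
Sensible, feed 117→25 °C: -210.45 kJ/s
Outlet flows (mol/s): A 6.1305, B 6.0848
Sensible, products 25→41.6 °C: 38.276 kJ/s
Q = ΔH = -649.83 kJ/s = -649.83 kW
Heat removed = 38990 kJ/min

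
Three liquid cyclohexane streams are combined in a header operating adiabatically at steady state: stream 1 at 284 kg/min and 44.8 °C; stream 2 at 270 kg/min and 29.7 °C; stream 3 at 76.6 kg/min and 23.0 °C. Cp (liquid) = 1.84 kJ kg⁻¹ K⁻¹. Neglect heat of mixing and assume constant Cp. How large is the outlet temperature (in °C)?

T_out = 35.7 °C

Adiabatic, steady state ⇒ Σ ṁᵢCp,ᵢ(T_out − Tᵢ) = 0
T_out = Σ ṁᵢCp,ᵢTᵢ / Σ ṁᵢCp,ᵢ
      = 41407 / 1160.3 = 35.687 °C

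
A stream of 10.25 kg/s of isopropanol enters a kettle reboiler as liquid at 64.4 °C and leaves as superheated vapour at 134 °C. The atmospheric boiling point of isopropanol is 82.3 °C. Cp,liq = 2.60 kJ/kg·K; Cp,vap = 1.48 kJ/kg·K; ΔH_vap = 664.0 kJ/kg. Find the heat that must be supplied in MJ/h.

liquid 64.4→82.3 °C: 46.54 kJ/kg
vaporisation at 82.3 °C: 664 kJ/kg
vapour 82.3→134 °C: 76.516 kJ/kg
Δh = 46.54 + 664 + 76.516 = 787.06 kJ/kg
Q = ṁ·Δh = 10.25 kg/s × 787.06 kJ/kg = 8067.3 kJ/s
|Q| = 8067.3 kW = 29042 MJ/h

Q = 29000 MJ/h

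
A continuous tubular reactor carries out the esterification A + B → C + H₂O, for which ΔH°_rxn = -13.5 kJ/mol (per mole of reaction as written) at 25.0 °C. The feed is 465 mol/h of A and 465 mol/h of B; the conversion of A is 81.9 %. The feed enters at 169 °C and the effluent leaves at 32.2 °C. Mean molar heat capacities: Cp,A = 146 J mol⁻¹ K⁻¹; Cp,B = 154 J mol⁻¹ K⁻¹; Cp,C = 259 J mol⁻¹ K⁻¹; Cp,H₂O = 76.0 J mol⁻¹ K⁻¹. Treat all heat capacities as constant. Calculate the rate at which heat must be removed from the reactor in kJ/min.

Extent of reaction ξ = 0.819 × 465 = 380.83 mol/h
Reaction term: ξ·ΔH°_rxn = 380.83 × -13.5 = -5141.3 kJ/h
Sensible, feed 169→25 °C: -20088 kJ/h
Outlet flows (mol/h): A 84.165, B 84.165, C 380.83, H₂O 380.83
Sensible, products 25→32.2 °C: 1100.4 kJ/h
Q = ΔH = -24129 kJ/h = -6.7025 kW
Heat removed = 402.15 kJ/min

Q_out = 402 kJ/min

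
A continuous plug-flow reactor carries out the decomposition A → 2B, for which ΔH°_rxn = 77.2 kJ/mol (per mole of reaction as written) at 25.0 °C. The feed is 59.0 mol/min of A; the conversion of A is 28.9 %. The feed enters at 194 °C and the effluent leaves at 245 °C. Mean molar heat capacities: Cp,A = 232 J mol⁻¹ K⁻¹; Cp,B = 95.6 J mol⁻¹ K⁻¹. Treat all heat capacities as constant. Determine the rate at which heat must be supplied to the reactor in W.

Extent of reaction ξ = 0.289 × 59.0 = 17.051 mol/min
Reaction term: ξ·ΔH°_rxn = 17.051 × 77.2 = 1316.3 kJ/min
Sensible, feed 194→25 °C: -2313.3 kJ/min
Outlet flows (mol/min): A 41.949, B 34.102
Sensible, products 25→245 °C: 2858.3 kJ/min
Q = ΔH = 1861.4 kJ/min = 31.023 kW
Heat supplied = 31023 W

Q_in = 31000 W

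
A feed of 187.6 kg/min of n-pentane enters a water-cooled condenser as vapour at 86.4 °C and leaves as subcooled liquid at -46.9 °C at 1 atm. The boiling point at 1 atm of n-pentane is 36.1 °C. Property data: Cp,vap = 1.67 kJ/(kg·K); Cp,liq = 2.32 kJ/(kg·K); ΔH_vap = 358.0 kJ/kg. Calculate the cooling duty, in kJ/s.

Q_c = 1980 kJ/s

vapour 86.4→36.1 °C: -84.001 kJ/kg
condensation at 36.1 °C: -358 kJ/kg
liquid 36.1→-46.9 °C: -192.56 kJ/kg
Δh = -84.001 + -358 + -192.56 = -634.56 kJ/kg
Q = ṁ·Δh = 187.6 kg/min × -634.56 kJ/kg = -119040 kJ/min
|Q| = 1984.1 kW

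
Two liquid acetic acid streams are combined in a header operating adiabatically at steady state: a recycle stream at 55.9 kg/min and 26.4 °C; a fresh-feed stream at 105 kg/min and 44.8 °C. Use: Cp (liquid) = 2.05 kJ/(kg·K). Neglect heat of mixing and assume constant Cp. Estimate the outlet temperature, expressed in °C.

No heat crosses the boundary, so H_out = H_in.
Σ ṁᵢCp,ᵢTᵢ = 55.9×2.05×26.4 + 105×2.05×44.8 = 12669
Σ ṁᵢCp,ᵢ = 55.9×2.05 + 105×2.05 = 329.84
T_out = 12669 / 329.84 = 38.407 °C

T_out = 38.4 °C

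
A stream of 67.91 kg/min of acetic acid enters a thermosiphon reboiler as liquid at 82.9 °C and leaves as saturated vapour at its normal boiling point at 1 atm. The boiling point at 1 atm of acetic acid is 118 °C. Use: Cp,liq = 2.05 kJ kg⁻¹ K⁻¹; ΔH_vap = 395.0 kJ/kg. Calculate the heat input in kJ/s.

Q = 529 kJ/s

liquid 82.9→118 °C: 71.955 kJ/kg
vaporisation at 118 °C: 395 kJ/kg
Δh = 71.955 + 395 = 466.95 kJ/kg
Q = ṁ·Δh = 67.91 kg/min × 466.95 kJ/kg = 31711 kJ/min
|Q| = 528.52 kW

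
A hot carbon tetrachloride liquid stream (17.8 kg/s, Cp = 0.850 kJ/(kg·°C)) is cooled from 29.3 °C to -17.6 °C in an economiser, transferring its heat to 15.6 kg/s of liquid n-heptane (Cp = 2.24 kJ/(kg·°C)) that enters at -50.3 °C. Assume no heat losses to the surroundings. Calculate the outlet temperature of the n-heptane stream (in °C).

Heat released by hot stream: Q = 17.8 × 0.850 × (29.3 − -17.6) = 709.6 kJ/s
Energy balance on cold side (adiabatic exchanger): Q = ṁ_c·Cp_c·(T_c,out − T_c,in)
T_c,out = -50.3 + 709.6/(15.6 × 2.24) = -29.993 °C

T_c,out = -30.0 °C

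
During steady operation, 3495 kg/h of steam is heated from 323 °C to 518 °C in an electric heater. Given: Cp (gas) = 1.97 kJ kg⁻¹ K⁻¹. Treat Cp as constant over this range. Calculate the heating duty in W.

Q = ṁ·Cp·ΔT = 3495 × 1.97 × (518 − 323) = 1.3426e+06 kJ/h
Converting: 1.3426e+06 / 3600 s = 372.95 kW
Heating duty = 372950 W

Q = 373000 W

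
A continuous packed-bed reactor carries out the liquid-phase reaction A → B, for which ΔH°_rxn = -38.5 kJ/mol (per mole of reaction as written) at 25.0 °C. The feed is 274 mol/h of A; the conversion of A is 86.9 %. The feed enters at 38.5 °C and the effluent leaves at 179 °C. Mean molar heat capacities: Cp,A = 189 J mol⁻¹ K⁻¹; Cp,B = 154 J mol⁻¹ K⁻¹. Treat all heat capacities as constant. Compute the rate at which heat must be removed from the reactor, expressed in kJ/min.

Q_out = 52.9 kJ/min

Extent of reaction ξ = 0.869 × 274 = 238.11 mol/h
Reaction term: ξ·ΔH°_rxn = 238.11 × -38.5 = -9167.1 kJ/h
Sensible, feed 38.5→25 °C: -699.11 kJ/h
Outlet flows (mol/h): A 35.894, B 238.11
Sensible, products 25→179 °C: 6691.7 kJ/h
Q = ΔH = -3174.5 kJ/h = -0.88182 kW
Heat removed = 52.909 kJ/min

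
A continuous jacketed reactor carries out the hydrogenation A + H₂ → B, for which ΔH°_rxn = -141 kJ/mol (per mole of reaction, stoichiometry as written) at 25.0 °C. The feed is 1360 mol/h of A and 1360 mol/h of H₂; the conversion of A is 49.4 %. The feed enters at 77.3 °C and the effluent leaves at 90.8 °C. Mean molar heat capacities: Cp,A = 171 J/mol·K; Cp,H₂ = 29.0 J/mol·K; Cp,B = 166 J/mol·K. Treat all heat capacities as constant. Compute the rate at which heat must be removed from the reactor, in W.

Extent of reaction ξ = 0.494 × 1360 = 671.84 mol/h
Reaction term: ξ·ΔH°_rxn = 671.84 × -141 = -94729 kJ/h
Sensible, feed 77.3→25 °C: -14226 kJ/h
Outlet flows (mol/h): A 688.16, H₂ 688.16, B 671.84
Sensible, products 25→90.8 °C: 16395 kJ/h
Q = ΔH = -92560 kJ/h = -25.711 kW
Heat removed = 25711 W

Q_out = 25700 W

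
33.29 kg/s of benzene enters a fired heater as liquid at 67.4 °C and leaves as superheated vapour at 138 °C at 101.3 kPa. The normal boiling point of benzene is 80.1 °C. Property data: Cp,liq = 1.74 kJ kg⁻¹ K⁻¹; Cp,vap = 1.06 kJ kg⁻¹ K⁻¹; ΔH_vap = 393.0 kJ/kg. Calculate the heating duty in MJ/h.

Q = 57100 MJ/h

liquid 67.4→80.1 °C: 22.098 kJ/kg
vaporisation at 80.1 °C: 393 kJ/kg
vapour 80.1→138 °C: 61.374 kJ/kg
Δh = 22.098 + 393 + 61.374 = 476.47 kJ/kg
Q = ṁ·Δh = 33.29 kg/s × 476.47 kJ/kg = 15862 kJ/s
|Q| = 15862 kW = 57102 MJ/h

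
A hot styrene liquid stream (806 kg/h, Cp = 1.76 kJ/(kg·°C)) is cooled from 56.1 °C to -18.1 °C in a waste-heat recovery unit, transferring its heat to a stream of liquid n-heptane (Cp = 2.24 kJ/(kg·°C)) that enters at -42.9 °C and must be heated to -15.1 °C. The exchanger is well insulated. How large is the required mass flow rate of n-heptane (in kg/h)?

ṁ_c = 1690 kg/h

Heat released by hot stream: Q = 806 × 1.76 × (56.1 − -18.1) = 105260 kJ/h
Energy balance on cold side (adiabatic exchanger): Q = ṁ_c·Cp_c·(T_c,out − T_c,in)
ṁ_c = 105260 / [2.24 × (-15.1 − -42.9)] = 1690.3 kg/h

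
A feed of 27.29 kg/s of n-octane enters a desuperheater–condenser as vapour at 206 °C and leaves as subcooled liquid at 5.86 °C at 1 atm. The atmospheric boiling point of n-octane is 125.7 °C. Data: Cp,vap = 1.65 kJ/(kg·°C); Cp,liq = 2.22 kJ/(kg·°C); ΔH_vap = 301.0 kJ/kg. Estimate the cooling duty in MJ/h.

Q_c = 68700 MJ/h

vapour 206→125.7 °C: -132.49 kJ/kg
condensation at 125.7 °C: -301 kJ/kg
liquid 125.7→5.86 °C: -266.04 kJ/kg
Δh = -132.49 + -301 + -266.04 = -699.54 kJ/kg
Q = ṁ·Δh = 27.29 kg/s × -699.54 kJ/kg = -19090 kJ/s
|Q| = 19090 kW = 68726 MJ/h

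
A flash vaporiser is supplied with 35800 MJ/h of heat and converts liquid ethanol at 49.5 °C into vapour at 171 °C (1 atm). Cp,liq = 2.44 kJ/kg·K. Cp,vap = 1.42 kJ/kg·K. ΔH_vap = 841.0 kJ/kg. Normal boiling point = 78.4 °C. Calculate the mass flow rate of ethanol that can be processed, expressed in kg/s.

Δh = 2.44×(78.4−49.5) + 841.0 + 1.42×(171−78.4) = 1043 kJ/kg
Q = 35800 MJ/h = 9944.4 kJ/s = 9944.4 kJ/s
ṁ = Q/Δh = 9944.4 / 1043 = 9.5344 kg/s

ṁ = 9.53 kg/s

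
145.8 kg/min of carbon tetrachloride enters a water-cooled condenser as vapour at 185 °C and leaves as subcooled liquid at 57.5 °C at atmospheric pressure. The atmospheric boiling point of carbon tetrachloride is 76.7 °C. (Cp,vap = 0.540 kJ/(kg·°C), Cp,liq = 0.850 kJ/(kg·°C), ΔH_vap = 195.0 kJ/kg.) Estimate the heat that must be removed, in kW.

vapour 185→76.7 °C: -58.482 kJ/kg
condensation at 76.7 °C: -195 kJ/kg
liquid 76.7→57.5 °C: -16.32 kJ/kg
Δh = -58.482 + -195 + -16.32 = -269.8 kJ/kg
Q = ṁ·Δh = 145.8 kg/min × -269.8 kJ/kg = -39337 kJ/min
|Q| = 655.62 kW

Q_c = 656 kW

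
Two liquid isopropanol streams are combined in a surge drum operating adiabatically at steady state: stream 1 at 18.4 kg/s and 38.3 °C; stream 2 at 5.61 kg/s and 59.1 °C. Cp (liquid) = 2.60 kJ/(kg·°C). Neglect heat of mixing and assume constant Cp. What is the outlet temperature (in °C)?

T_out = 43.2 °C

Adiabatic, steady state ⇒ Σ ṁᵢCp,ᵢ(T_out − Tᵢ) = 0
Σ ṁᵢCp,ᵢTᵢ = 18.4×2.60×38.3 + 5.61×2.60×59.1 = 2694.3
Σ ṁᵢCp,ᵢ = 18.4×2.60 + 5.61×2.60 = 62.426
T_out = 2694.3 / 62.426 = 43.16 °C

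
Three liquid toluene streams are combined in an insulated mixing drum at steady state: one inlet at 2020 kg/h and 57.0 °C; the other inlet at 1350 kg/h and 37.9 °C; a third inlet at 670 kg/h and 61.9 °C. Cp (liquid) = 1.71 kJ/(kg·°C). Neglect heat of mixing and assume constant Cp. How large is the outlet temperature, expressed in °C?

T_out = 51.4 °C

Adiabatic, steady state ⇒ Σ ṁᵢCp,ᵢ(T_out − Tᵢ) = 0
T_out = Σ ṁᵢCp,ᵢTᵢ / Σ ṁᵢCp,ᵢ
      = 355300 / 6908.4 = 51.43 °C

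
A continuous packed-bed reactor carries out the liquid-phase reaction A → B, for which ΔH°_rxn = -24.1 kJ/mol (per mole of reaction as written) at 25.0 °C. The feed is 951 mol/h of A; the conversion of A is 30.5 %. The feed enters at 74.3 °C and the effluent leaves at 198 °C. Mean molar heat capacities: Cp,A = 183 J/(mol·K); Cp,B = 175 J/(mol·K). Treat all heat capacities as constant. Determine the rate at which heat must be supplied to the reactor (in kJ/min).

Extent of reaction ξ = 0.305 × 951 = 290.06 mol/h
Reaction term: ξ·ΔH°_rxn = 290.06 × -24.1 = -6990.3 kJ/h
Sensible, feed 74.3→25 °C: -8579.8 kJ/h
Outlet flows (mol/h): A 660.94, B 290.06
Sensible, products 25→198 °C: 29706 kJ/h
Q = ΔH = 14136 kJ/h = 3.9267 kW
Heat supplied = 235.6 kJ/min

Q_in = 236 kJ/min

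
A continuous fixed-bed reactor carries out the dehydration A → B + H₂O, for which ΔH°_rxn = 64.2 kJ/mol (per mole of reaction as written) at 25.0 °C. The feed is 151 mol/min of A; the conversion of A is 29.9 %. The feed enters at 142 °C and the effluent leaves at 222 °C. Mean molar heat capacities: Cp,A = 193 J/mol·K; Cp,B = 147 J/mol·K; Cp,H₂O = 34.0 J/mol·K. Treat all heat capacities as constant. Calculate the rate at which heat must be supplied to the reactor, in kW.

Q_in = 85.4 kW

Extent of reaction ξ = 0.299 × 151 = 45.149 mol/min
Reaction term: ξ·ΔH°_rxn = 45.149 × 64.2 = 2898.6 kJ/min
Sensible, feed 142→25 °C: -3409.7 kJ/min
Outlet flows (mol/min): A 105.85, B 45.149, H₂O 45.149
Sensible, products 25→222 °C: 5634.4 kJ/min
Q = ΔH = 5123.3 kJ/min = 85.388 kW
Heat supplied = 85.388 kW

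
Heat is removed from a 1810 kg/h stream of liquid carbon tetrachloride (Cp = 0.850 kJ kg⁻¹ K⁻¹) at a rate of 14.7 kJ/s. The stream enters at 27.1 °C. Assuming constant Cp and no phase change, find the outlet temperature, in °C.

T_out = -7.30 °C

Q = 14.7 kJ/s = 52920 kJ/h
ΔT = Q/(ṁ·Cp) = 52920/(1810×0.850) = 34.397 K
T_out = 27.1 − 34.397 = -7.2971 °C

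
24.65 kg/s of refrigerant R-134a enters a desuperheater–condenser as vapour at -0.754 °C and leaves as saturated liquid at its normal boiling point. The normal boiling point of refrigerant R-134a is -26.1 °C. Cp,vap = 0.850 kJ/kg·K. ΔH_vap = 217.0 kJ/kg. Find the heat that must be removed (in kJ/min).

vapour -0.754→-26.1 °C: -21.544 kJ/kg
condensation at -26.1 °C: -217 kJ/kg
Δh = -21.544 + -217 = -238.54 kJ/kg
Q = ṁ·Δh = 24.65 kg/s × -238.54 kJ/kg = -5880.1 kJ/s
|Q| = 5880.1 kW = 352810 kJ/min

Q_c = 353000 kJ/min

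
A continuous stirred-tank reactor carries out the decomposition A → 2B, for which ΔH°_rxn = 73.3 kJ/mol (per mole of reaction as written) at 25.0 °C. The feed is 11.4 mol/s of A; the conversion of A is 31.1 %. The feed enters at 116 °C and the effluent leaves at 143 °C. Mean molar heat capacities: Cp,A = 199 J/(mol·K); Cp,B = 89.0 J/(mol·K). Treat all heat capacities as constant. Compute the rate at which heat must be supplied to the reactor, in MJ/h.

Q_in = 1120 MJ/h

Extent of reaction ξ = 0.311 × 11.4 = 3.5454 mol/s
Reaction term: ξ·ΔH°_rxn = 3.5454 × 73.3 = 259.88 kJ/s
Sensible, feed 116→25 °C: -206.44 kJ/s
Outlet flows (mol/s): A 7.8546, B 7.0908
Sensible, products 25→143 °C: 258.91 kJ/s
Q = ΔH = 312.34 kJ/s = 312.34 kW
Heat supplied = 1124.4 MJ/h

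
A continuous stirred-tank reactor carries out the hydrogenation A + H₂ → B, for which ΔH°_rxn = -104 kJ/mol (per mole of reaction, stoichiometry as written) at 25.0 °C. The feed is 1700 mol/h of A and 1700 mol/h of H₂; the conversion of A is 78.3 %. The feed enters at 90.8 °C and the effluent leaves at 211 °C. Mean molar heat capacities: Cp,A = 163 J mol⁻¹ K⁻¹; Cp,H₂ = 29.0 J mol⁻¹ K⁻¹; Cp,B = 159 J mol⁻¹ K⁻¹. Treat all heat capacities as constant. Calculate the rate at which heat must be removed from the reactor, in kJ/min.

Q_out = 1790 kJ/min

Extent of reaction ξ = 0.783 × 1700 = 1331.1 mol/h
Reaction term: ξ·ΔH°_rxn = 1331.1 × -104 = -138430 kJ/h
Sensible, feed 90.8→25 °C: -21477 kJ/h
Outlet flows (mol/h): A 368.9, H₂ 368.9, B 1331.1
Sensible, products 25→211 °C: 52540 kJ/h
Q = ΔH = -107370 kJ/h = -29.825 kW
Heat removed = 1789.5 kJ/min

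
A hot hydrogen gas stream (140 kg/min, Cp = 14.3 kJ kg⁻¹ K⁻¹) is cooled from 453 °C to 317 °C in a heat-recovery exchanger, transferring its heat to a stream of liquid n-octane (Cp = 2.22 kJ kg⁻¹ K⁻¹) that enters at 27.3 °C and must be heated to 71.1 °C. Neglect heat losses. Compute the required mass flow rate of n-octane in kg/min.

ṁ_c = 2800 kg/min

Heat released by hot stream: Q = 140 × 14.3 × (453 − 317) = 272270 kJ/min
Energy balance on cold side (adiabatic exchanger): Q = ṁ_c·Cp_c·(T_c,out − T_c,in)
ṁ_c = 272270 / [2.22 × (71.1 − 27.3)] = 2800.1 kg/min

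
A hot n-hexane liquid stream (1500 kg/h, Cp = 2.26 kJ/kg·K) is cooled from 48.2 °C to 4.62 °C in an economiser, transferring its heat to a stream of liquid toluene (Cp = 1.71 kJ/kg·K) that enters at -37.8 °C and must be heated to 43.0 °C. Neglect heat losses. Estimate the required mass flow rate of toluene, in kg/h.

ṁ_c = 1070 kg/h

Heat released by hot stream: Q = 1500 × 2.26 × (48.2 − 4.62) = 147740 kJ/h
Energy balance on cold side (adiabatic exchanger): Q = ṁ_c·Cp_c·(T_c,out − T_c,in)
ṁ_c = 147740 / [1.71 × (43.0 − -37.8)] = 1069.3 kg/h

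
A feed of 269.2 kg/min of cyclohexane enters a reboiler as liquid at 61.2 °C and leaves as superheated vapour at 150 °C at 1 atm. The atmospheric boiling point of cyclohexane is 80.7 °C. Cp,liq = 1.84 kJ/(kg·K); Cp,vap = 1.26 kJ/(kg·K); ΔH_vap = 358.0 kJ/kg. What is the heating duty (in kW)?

Q = 2160 kW

liquid 61.2→80.7 °C: 35.88 kJ/kg
vaporisation at 80.7 °C: 358 kJ/kg
vapour 80.7→150 °C: 87.318 kJ/kg
Δh = 35.88 + 358 + 87.318 = 481.2 kJ/kg
Q = ṁ·Δh = 269.2 kg/min × 481.2 kJ/kg = 129540 kJ/min
|Q| = 2159 kW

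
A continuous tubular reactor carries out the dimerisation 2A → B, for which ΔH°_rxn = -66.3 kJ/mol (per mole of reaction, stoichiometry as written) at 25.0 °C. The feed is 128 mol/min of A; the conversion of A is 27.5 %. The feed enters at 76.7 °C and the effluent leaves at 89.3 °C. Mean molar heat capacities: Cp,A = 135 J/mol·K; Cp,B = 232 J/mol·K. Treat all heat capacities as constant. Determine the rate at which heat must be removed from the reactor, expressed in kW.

Extent of reaction ξ = 0.275 × 128 / 2 = 17.6 mol/min
Reaction term: ξ·ΔH°_rxn = 17.6 × -66.3 = -1166.9 kJ/min
Sensible, feed 76.7→25 °C: -893.38 kJ/min
Outlet flows (mol/min): A 92.8, B 17.6
Sensible, products 25→89.3 °C: 1068.1 kJ/min
Q = ΔH = -992.16 kJ/min = -16.536 kW
Heat removed = 16.536 kW

Q_out = 16.5 kW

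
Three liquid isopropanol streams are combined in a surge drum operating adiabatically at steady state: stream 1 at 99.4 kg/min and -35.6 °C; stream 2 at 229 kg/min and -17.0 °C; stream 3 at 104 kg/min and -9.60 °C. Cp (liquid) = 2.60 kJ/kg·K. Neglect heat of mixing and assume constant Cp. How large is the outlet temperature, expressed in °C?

T_out = -19.5 °C

Adiabatic, steady state ⇒ Σ ṁᵢCp,ᵢ(T_out − Tᵢ) = 0
Σ ṁᵢCp,ᵢTᵢ = 99.4×2.60×-35.6 + 229×2.60×-17.0 + 104×2.60×-9.60 = -21918
Σ ṁᵢCp,ᵢ = 99.4×2.60 + 229×2.60 + 104×2.60 = 1124.2
T_out = -21918 / 1124.2 = -19.496 °C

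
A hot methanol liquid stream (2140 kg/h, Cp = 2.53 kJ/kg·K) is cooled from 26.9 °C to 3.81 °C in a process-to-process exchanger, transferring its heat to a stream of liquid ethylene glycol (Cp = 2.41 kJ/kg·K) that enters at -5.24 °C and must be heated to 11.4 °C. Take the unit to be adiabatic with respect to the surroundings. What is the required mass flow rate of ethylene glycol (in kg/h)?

ṁ_c = 3120 kg/h

Heat released by hot stream: Q = 2140 × 2.53 × (26.9 − 3.81) = 125010 kJ/h
Energy balance on cold side (adiabatic exchanger): Q = ṁ_c·Cp_c·(T_c,out − T_c,in)
ṁ_c = 125010 / [2.41 × (11.4 − -5.24)] = 3117.4 kg/h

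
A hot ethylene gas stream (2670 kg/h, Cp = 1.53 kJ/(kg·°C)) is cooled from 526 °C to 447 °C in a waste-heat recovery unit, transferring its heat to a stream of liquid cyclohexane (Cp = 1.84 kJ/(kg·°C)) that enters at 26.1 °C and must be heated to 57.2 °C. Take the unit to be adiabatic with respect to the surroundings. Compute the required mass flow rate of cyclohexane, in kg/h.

ṁ_c = 5640 kg/h

Heat released by hot stream: Q = 2670 × 1.53 × (526 − 447) = 322720 kJ/h
Energy balance on cold side (adiabatic exchanger): Q = ṁ_c·Cp_c·(T_c,out − T_c,in)
ṁ_c = 322720 / [1.84 × (57.2 − 26.1)] = 5639.6 kg/h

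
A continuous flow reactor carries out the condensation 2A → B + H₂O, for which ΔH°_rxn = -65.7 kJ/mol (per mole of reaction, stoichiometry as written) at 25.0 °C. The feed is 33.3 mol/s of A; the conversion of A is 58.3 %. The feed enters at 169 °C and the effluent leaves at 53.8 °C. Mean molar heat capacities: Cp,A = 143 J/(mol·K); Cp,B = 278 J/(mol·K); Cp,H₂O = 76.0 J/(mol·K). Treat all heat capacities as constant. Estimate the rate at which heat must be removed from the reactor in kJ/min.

Extent of reaction ξ = 0.583 × 33.3 / 2 = 9.7069 mol/s
Reaction term: ξ·ΔH°_rxn = 9.7069 × -65.7 = -637.75 kJ/s
Sensible, feed 169→25 °C: -685.71 kJ/s
Outlet flows (mol/s): A 13.886, B 9.7069, H₂O 9.7069
Sensible, products 25→53.8 °C: 156.15 kJ/s
Q = ΔH = -1167.3 kJ/s = -1167.3 kW
Heat removed = 70038 kJ/min

Q_out = 70000 kJ/min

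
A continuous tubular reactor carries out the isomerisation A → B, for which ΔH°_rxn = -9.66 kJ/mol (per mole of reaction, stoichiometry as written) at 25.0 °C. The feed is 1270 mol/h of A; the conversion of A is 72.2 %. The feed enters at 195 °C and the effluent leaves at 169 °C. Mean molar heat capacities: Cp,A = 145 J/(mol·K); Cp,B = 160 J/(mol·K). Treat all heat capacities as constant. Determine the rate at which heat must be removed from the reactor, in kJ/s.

Extent of reaction ξ = 0.722 × 1270 = 916.94 mol/h
Reaction term: ξ·ΔH°_rxn = 916.94 × -9.66 = -8857.6 kJ/h
Sensible, feed 195→25 °C: -31306 kJ/h
Outlet flows (mol/h): A 353.06, B 916.94
Sensible, products 25→169 °C: 28498 kJ/h
Q = ΔH = -11665 kJ/h = -3.2403 kW
Heat removed = 3.2403 kJ/s

Q_out = 3.24 kJ/s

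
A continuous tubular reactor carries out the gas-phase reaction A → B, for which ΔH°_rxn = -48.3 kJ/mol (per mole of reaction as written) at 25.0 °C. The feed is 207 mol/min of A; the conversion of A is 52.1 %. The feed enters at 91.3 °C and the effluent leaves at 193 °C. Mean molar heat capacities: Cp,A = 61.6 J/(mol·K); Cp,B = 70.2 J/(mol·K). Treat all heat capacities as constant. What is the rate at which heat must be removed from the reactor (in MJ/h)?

Extent of reaction ξ = 0.521 × 207 = 107.85 mol/min
Reaction term: ξ·ΔH°_rxn = 107.85 × -48.3 = -5209 kJ/min
Sensible, feed 91.3→25 °C: -845.4 kJ/min
Outlet flows (mol/min): A 99.153, B 107.85
Sensible, products 25→193 °C: 2298 kJ/min
Q = ΔH = -3756.4 kJ/min = -62.607 kW
Heat removed = 225.38 MJ/h

Q_out = 225 MJ/h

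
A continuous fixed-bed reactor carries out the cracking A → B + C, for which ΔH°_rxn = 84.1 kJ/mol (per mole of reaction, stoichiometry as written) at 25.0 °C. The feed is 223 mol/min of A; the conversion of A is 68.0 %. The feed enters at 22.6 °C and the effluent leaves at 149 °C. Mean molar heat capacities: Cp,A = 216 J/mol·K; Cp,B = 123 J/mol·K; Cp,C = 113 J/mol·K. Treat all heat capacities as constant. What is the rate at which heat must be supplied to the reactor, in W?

Extent of reaction ξ = 0.680 × 223 = 151.64 mol/min
Reaction term: ξ·ΔH°_rxn = 151.64 × 84.1 = 12753 kJ/min
Sensible, feed 22.6→25 °C: 115.6 kJ/min
Outlet flows (mol/min): A 71.36, B 151.64, C 151.64
Sensible, products 25→149 °C: 6348.9 kJ/min
Q = ΔH = 19217 kJ/min = 320.29 kW
Heat supplied = 320290 W

Q_in = 320000 W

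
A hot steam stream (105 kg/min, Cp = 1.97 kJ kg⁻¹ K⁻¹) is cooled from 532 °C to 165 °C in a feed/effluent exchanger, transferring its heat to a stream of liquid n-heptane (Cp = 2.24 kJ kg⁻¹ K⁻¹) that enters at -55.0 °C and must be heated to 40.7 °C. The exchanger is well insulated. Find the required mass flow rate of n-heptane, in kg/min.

ṁ_c = 354 kg/min

Heat released by hot stream: Q = 105 × 1.97 × (532 − 165) = 75914 kJ/min
Energy balance on cold side (adiabatic exchanger): Q = ṁ_c·Cp_c·(T_c,out − T_c,in)
ṁ_c = 75914 / [2.24 × (40.7 − -55.0)] = 354.13 kg/min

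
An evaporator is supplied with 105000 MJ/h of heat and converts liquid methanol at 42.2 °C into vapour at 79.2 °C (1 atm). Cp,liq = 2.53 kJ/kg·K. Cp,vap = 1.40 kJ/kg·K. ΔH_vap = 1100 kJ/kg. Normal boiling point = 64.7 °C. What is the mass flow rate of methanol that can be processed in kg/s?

ṁ = 24.8 kg/s

Δh = 2.53×(64.7−42.2) + 1100 + 1.40×(79.2−64.7) = 1177.2 kJ/kg
Q = 105000 MJ/h = 29167 kJ/s = 29167 kJ/s
ṁ = Q/Δh = 29167 / 1177.2 = 24.776 kg/s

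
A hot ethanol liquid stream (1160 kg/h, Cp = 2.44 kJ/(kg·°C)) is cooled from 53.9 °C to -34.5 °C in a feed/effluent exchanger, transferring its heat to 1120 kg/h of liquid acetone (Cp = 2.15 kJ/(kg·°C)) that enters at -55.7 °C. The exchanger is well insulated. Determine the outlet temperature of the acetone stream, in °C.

T_c,out = 48.2 °C

Heat released by hot stream: Q = 1160 × 2.44 × (53.9 − -34.5) = 250210 kJ/h
Energy balance on cold side (adiabatic exchanger): Q = ṁ_c·Cp_c·(T_c,out − T_c,in)
T_c,out = -55.7 + 250210/(1120 × 2.15) = 48.207 °C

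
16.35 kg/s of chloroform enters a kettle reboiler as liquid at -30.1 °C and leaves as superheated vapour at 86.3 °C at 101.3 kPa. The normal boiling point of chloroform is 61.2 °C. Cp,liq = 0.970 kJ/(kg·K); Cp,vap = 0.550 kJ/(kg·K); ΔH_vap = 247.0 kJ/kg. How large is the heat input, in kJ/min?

Q = 343000 kJ/min

liquid -30.1→61.2 °C: 88.561 kJ/kg
vaporisation at 61.2 °C: 247 kJ/kg
vapour 61.2→86.3 °C: 13.805 kJ/kg
Δh = 88.561 + 247 + 13.805 = 349.37 kJ/kg
Q = ṁ·Δh = 16.35 kg/s × 349.37 kJ/kg = 5712.1 kJ/s
|Q| = 5712.1 kW = 342730 kJ/min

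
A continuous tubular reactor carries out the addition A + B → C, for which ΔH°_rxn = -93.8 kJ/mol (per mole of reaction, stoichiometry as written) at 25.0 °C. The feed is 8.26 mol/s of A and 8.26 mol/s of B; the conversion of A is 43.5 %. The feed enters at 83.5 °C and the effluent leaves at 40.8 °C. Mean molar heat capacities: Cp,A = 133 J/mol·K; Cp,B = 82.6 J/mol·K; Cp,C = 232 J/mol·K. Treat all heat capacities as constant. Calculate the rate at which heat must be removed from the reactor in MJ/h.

Q_out = 1480 MJ/h

Extent of reaction ξ = 0.435 × 8.26 = 3.5931 mol/s
Reaction term: ξ·ΔH°_rxn = 3.5931 × -93.8 = -337.03 kJ/s
Sensible, feed 83.5→25 °C: -104.18 kJ/s
Outlet flows (mol/s): A 4.6669, B 4.6669, C 3.5931
Sensible, products 25→40.8 °C: 29.069 kJ/s
Q = ΔH = -412.14 kJ/s = -412.14 kW
Heat removed = 1483.7 MJ/h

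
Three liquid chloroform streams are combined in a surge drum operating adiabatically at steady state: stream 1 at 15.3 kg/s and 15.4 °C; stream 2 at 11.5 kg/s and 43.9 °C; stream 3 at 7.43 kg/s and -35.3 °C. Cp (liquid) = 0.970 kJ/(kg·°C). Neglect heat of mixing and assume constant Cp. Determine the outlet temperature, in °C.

Adiabatic, steady state ⇒ Σ ṁᵢCp,ᵢ(T_out − Tᵢ) = 0
T_out = Σ ṁᵢCp,ᵢTᵢ / Σ ṁᵢCp,ᵢ
      = 463.85 / 33.203 = 13.97 °C

T_out = 14.0 °C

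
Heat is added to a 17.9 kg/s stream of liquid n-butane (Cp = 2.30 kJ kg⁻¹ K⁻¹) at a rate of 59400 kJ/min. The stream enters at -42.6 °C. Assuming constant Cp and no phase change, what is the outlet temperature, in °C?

T_out = -18.6 °C

Q = 59400 kJ/min = 990 kJ/s
ΔT = Q/(ṁ·Cp) = 990/(17.9×2.30) = 24.047 K
T_out = -42.6 + 24.047 = -18.553 °C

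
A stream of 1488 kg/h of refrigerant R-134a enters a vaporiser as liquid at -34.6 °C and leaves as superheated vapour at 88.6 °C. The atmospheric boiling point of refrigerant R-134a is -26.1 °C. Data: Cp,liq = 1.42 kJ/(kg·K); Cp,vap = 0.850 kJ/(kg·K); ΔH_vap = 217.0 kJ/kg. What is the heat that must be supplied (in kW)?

Q = 135 kW

liquid -34.6→-26.1 °C: 12.07 kJ/kg
vaporisation at -26.1 °C: 217 kJ/kg
vapour -26.1→88.6 °C: 97.495 kJ/kg
Δh = 12.07 + 217 + 97.495 = 326.56 kJ/kg
Q = ṁ·Δh = 1488 kg/h × 326.56 kJ/kg = 485930 kJ/h
|Q| = 134.98 kW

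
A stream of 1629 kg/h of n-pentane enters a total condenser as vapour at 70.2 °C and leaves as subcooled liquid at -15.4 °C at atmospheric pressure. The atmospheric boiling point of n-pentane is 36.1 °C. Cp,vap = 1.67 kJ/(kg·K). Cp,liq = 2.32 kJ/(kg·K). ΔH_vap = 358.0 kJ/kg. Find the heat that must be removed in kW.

vapour 70.2→36.1 °C: -56.947 kJ/kg
condensation at 36.1 °C: -358 kJ/kg
liquid 36.1→-15.4 °C: -119.48 kJ/kg
Δh = -56.947 + -358 + -119.48 = -534.43 kJ/kg
Q = ṁ·Δh = 1629 kg/h × -534.43 kJ/kg = -870580 kJ/h
|Q| = 241.83 kW

Q_c = 242 kW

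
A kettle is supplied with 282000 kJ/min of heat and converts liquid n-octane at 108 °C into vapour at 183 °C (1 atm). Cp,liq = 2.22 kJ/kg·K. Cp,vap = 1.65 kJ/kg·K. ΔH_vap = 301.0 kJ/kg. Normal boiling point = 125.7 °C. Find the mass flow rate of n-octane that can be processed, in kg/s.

ṁ = 10.8 kg/s

Δh = 2.22×(125.7−108) + 301.0 + 1.65×(183−125.7) = 434.84 kJ/kg
Q = 282000 kJ/min = 4700 kJ/s = 4700 kJ/s
ṁ = Q/Δh = 4700 / 434.84 = 10.809 kg/s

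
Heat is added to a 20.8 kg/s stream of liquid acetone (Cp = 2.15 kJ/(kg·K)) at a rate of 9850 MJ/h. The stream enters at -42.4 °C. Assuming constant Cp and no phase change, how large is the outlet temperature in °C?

Q = 9850 MJ/h = 2736.1 kJ/s
ΔT = Q/(ṁ·Cp) = 2736.1/(20.8×2.15) = 61.183 K
T_out = -42.4 + 61.183 = 18.783 °C

T_out = 18.8 °C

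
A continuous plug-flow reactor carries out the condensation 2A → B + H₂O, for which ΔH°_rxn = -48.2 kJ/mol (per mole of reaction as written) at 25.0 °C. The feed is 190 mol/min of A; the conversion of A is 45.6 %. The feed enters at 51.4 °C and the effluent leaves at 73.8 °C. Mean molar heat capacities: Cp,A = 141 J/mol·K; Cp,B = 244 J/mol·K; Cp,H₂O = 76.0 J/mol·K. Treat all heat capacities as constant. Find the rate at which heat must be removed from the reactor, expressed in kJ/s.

Extent of reaction ξ = 0.456 × 190 / 2 = 43.32 mol/min
Reaction term: ξ·ΔH°_rxn = 43.32 × -48.2 = -2088 kJ/min
Sensible, feed 51.4→25 °C: -707.26 kJ/min
Outlet flows (mol/min): A 103.36, B 43.32, H₂O 43.32
Sensible, products 25→73.8 °C: 1387.7 kJ/min
Q = ΔH = -1407.6 kJ/min = -23.46 kW
Heat removed = 23.46 kJ/s

Q_out = 23.5 kJ/s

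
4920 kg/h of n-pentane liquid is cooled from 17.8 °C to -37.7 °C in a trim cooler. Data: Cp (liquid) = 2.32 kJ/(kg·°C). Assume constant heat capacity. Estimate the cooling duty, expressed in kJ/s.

Q_c = 176 kJ/s

Q = ṁ·Cp·ΔT = 4920 × 2.32 × (-37.7 − 17.8) = -633500 kJ/h
Converting: 633500 / 3600 s = 175.97 kW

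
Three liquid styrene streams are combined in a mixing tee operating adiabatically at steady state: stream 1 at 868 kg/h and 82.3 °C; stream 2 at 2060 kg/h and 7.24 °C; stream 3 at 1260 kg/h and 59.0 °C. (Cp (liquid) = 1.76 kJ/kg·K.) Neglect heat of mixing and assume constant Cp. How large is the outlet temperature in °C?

Adiabatic, steady state ⇒ Σ ṁᵢCp,ᵢ(T_out − Tᵢ) = 0
T_out = Σ ṁᵢCp,ᵢTᵢ / Σ ṁᵢCp,ᵢ
      = 282820 / 7370.9 = 38.369 °C

T_out = 38.4 °C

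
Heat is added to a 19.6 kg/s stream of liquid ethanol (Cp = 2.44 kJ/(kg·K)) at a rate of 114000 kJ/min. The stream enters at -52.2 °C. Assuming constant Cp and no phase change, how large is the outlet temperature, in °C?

T_out = -12.5 °C

Q = 114000 kJ/min = 1900 kJ/s
ΔT = Q/(ṁ·Cp) = 1900/(19.6×2.44) = 39.729 K
T_out = -52.2 + 39.729 = -12.471 °C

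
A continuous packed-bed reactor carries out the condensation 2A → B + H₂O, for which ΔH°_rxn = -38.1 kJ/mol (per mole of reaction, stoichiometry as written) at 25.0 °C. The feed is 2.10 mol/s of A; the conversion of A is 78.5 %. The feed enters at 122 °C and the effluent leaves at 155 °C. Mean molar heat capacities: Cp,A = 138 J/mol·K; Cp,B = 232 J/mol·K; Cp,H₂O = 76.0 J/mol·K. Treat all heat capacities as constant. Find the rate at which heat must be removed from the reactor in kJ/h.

Extent of reaction ξ = 0.785 × 2.10 / 2 = 0.82425 mol/s
Reaction term: ξ·ΔH°_rxn = 0.82425 × -38.1 = -31.404 kJ/s
Sensible, feed 122→25 °C: -28.111 kJ/s
Outlet flows (mol/s): A 0.4515, B 0.82425, H₂O 0.82425
Sensible, products 25→155 °C: 41.103 kJ/s
Q = ΔH = -18.412 kJ/s = -18.412 kW
Heat removed = 66282 kJ/h

Q_out = 66300 kJ/h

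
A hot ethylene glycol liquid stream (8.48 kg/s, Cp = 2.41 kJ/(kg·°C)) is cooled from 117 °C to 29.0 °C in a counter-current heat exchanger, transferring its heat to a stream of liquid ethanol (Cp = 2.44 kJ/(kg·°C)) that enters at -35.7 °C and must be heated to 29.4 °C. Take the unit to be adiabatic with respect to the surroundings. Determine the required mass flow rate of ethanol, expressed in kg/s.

Heat released by hot stream: Q = 8.48 × 2.41 × (117 − 29.0) = 1798.4 kJ/s
Energy balance on cold side (adiabatic exchanger): Q = ṁ_c·Cp_c·(T_c,out − T_c,in)
ṁ_c = 1798.4 / [2.44 × (29.4 − -35.7)] = 11.322 kg/s

ṁ_c = 11.3 kg/s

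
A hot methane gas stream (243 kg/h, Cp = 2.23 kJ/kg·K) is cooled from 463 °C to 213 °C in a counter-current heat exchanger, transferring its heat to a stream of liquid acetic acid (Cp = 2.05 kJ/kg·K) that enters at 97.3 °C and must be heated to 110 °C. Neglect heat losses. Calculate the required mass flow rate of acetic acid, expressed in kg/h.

Heat released by hot stream: Q = 243 × 2.23 × (463 − 213) = 135470 kJ/h
Energy balance on cold side (adiabatic exchanger): Q = ṁ_c·Cp_c·(T_c,out − T_c,in)
ṁ_c = 135470 / [2.05 × (110 − 97.3)] = 5203.5 kg/h

ṁ_c = 5200 kg/h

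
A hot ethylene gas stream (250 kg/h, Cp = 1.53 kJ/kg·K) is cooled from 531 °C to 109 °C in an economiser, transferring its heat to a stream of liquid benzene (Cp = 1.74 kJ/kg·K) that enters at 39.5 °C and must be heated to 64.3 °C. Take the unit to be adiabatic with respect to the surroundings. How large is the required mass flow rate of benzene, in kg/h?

ṁ_c = 3740 kg/h

Heat released by hot stream: Q = 250 × 1.53 × (531 − 109) = 161420 kJ/h
Energy balance on cold side (adiabatic exchanger): Q = ṁ_c·Cp_c·(T_c,out − T_c,in)
ṁ_c = 161420 / [1.74 × (64.3 − 39.5)] = 3740.6 kg/h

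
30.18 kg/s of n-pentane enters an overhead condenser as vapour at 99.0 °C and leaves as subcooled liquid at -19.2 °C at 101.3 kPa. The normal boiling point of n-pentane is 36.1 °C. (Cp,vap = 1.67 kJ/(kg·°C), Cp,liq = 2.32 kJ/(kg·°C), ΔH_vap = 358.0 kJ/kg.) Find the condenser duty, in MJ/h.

vapour 99.0→36.1 °C: -105.04 kJ/kg
condensation at 36.1 °C: -358 kJ/kg
liquid 36.1→-19.2 °C: -128.3 kJ/kg
Δh = -105.04 + -358 + -128.3 = -591.34 kJ/kg
Q = ṁ·Δh = 30.18 kg/s × -591.34 kJ/kg = -17847 kJ/s
|Q| = 17847 kW = 64248 MJ/h

Q_c = 64200 MJ/h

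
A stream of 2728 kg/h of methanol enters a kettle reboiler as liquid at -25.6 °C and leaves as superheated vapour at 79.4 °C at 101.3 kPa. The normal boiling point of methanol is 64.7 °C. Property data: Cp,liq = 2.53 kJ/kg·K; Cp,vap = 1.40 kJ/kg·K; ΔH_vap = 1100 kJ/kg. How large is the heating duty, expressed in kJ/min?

liquid -25.6→64.7 °C: 228.46 kJ/kg
vaporisation at 64.7 °C: 1100 kJ/kg
vapour 64.7→79.4 °C: 20.58 kJ/kg
Δh = 228.46 + 1100 + 20.58 = 1349 kJ/kg
Q = ṁ·Δh = 2728 kg/h × 1349 kJ/kg = 3.6802e+06 kJ/h
|Q| = 1022.3 kW = 61336 kJ/min

Q = 61300 kJ/min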